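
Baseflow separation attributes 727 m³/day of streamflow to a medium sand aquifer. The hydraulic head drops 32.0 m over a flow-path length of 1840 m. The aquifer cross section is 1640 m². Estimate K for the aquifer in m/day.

Hydraulic gradient i = Δh / L = 32.0 / 1840 = 0.01739.
From Q = K·A·i, K = Q / (A·i) = 727 / (1640 × 0.01739) = 25.49 m/day.

25.5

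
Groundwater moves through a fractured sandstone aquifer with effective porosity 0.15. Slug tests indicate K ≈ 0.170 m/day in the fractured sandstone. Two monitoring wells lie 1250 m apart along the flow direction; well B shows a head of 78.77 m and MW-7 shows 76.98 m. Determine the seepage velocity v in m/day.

Hydraulic gradient i = (78.77 − 76.98) / 1250 = 1.79 / 1250 = 0.001432.
Darcy flux q = K · i = 0.1700 × 0.001432 = 0.0002434 m/day.
Seepage velocity v = q / n_e = 0.0002434 / 0.15 = 0.001623 m/day.

0.00162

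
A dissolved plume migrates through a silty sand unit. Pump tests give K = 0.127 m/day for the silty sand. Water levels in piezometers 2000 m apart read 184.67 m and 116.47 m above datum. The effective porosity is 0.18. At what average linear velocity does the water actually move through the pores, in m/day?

0.0241

Hydraulic gradient i = (184.67 − 116.47) / 2000 = 68.2 / 2000 = 0.03410.
Darcy flux q = K · i = 0.1270 × 0.03410 = 0.004331 m/day.
Seepage velocity v = q / n_e = 0.004331 / 0.18 = 0.02406 m/day.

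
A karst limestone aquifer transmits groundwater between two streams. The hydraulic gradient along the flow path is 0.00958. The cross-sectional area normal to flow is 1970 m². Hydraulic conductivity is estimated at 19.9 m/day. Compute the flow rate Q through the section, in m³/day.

376

Hydraulic gradient i = 0.00958.
Darcy's law: Q = K · A · i = 19.90 × 1970 × 0.009580 = 375.6 m³/day.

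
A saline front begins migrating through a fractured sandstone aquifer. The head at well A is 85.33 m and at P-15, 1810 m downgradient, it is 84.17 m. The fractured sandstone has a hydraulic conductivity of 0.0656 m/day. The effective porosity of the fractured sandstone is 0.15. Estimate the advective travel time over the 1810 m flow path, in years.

Hydraulic gradient i = (85.33 − 84.17) / 1810 = 1.16 / 1810 = 0.0006409.
Darcy flux q = K · i = 0.06560 × 0.0006409 = 4.204e-05 m/day.
Seepage velocity v = q / n_e = 4.204e-05 / 0.15 = 0.0002803 m/day.
Travel time t = L / v = 1810 / 0.0002803 = 6.458e+06 days = 17681 years.

17700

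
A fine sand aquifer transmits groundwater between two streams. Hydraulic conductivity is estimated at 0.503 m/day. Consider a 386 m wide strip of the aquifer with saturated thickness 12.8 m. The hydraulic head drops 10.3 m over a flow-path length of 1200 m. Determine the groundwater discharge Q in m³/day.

Cross-sectional area A = 386 × 12.8 = 4941 m².
Hydraulic gradient i = Δh / L = 10.3 / 1200 = 0.008583.
Darcy's law: Q = K · A · i = 0.5030 × 4941 × 0.008583 = 21.33 m³/day.

21.3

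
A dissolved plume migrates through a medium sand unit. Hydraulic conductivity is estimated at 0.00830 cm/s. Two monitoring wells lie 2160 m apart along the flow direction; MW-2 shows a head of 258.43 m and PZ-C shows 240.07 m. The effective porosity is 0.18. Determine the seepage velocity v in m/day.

0.339

Convert K: 0.00830 cm/s × 864 = 7.171 m/day.
Hydraulic gradient i = (258.43 − 240.07) / 2160 = 18.36 / 2160 = 0.008500.
Darcy flux q = K · i = 7.171 × 0.008500 = 0.06096 m/day.
Seepage velocity v = q / n_e = 0.06096 / 0.18 = 0.3386 m/day.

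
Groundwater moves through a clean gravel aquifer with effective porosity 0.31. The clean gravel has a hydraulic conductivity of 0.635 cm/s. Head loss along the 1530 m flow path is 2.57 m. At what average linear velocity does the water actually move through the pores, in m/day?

Convert K: 0.635 cm/s × 864 = 548.6 m/day.
Hydraulic gradient i = Δh / L = 2.57 / 1530 = 0.001680.
Darcy flux q = K · i = 548.6 × 0.001680 = 0.9216 m/day.
Seepage velocity v = q / n_e = 0.9216 / 0.31 = 2.973 m/day.

2.97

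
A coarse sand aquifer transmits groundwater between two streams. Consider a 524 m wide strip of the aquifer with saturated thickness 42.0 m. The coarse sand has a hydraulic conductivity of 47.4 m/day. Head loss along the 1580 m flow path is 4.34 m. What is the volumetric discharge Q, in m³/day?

2870

Cross-sectional area A = 524 × 42.0 = 22008 m².
Hydraulic gradient i = Δh / L = 4.34 / 1580 = 0.002747.
Darcy's law: Q = K · A · i = 47.40 × 22008 × 0.002747 = 2865 m³/day.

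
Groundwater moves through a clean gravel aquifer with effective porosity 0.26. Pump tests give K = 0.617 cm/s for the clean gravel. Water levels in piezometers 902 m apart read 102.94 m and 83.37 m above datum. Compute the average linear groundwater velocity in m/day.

Convert K: 0.617 cm/s × 864 = 533.1 m/day.
Hydraulic gradient i = (102.94 − 83.37) / 902 = 19.57 / 902 = 0.02170.
Darcy flux q = K · i = 533.1 × 0.02170 = 11.57 m/day.
Seepage velocity v = q / n_e = 11.57 / 0.26 = 44.48 m/day.

44.5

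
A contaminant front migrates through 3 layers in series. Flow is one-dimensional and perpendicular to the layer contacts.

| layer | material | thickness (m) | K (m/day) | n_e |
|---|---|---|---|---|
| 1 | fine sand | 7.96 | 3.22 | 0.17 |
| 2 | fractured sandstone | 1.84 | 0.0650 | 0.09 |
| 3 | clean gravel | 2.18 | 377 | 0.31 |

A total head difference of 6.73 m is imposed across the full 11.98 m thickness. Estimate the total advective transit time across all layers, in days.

10.0

With flow normal to the layers, continuity requires the same specific discharge q through every layer.
Σ(b_i/K_i) = 7.96/3.22 + 1.84/0.0650 + 2.18/377 = 30.79 d.
q = Δh / Σ(b_i/K_i) = 6.73 / 30.79 = 0.2186 m/day.
In each layer the seepage velocity is v_i = q/n_i, so the layer transit time is t_i = b_i·n_i / q:
  layer 1 (fine sand): t_1 = 7.96 × 0.17 / 0.2186 = 6.190 d
  layer 2 (fractured sandstone): t_2 = 1.84 × 0.09 / 0.2186 = 0.7575 d
  layer 3 (clean gravel): t_3 = 2.18 × 0.31 / 0.2186 = 3.091 d
Total t = Σ t_i = 10.04 days.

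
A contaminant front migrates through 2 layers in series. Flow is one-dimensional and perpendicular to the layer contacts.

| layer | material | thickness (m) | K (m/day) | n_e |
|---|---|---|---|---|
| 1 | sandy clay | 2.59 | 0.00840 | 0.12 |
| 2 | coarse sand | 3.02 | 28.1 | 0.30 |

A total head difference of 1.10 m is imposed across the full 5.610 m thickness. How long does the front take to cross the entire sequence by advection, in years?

0.934

With flow normal to the layers, continuity requires the same specific discharge q through every layer.
Σ(b_i/K_i) = 2.59/0.00840 + 3.02/28.1 = 308.4 d.
q = Δh / Σ(b_i/K_i) = 1.10 / 308.4 = 0.003566 m/day.
In each layer the seepage velocity is v_i = q/n_i, so the layer transit time is t_i = b_i·n_i / q:
  layer 1 (sandy clay): t_1 = 2.59 × 0.12 / 0.003566 = 87.15 d
  layer 2 (coarse sand): t_2 = 3.02 × 0.30 / 0.003566 = 254.0 d
Total t = Σ t_i = 341.2 days = 0.9341 years.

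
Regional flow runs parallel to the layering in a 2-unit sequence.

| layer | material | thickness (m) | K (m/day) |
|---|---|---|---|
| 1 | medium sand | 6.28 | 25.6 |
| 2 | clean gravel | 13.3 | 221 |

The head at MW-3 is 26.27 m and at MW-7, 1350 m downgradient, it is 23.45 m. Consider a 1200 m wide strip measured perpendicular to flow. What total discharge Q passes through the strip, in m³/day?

7770

Flow is parallel to layering, so each bed carries its own Darcy discharge and the transmissivities add.
Σ(K_i·b_i) = 25.6×6.28 + 221×13.3 = 3100 m²/day.
Hydraulic gradient i = (26.27 − 23.45) / 1350 = 2.82 / 1350 = 0.002089.
Q = Σ(K_i·b_i) · W · i = 3100 × 1200 × 0.002089 = 7771 m³/day.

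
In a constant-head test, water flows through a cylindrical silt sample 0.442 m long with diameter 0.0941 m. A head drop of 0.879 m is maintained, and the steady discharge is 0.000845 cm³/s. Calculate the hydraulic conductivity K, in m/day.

Cross-sectional area A = π·(d/2)² = π × (0.0941/2)² = 0.006955 m².
Convert discharge: 0.000845 cm³/s = 8.450e-10 m³/s.
Darcy's law rearranged: K = Q·L / (A·Δh) = 8.450e-10 × 0.442 / (0.006955 × 0.879) = 6.110e-08 m/s = 0.005279 m/day.

0.00528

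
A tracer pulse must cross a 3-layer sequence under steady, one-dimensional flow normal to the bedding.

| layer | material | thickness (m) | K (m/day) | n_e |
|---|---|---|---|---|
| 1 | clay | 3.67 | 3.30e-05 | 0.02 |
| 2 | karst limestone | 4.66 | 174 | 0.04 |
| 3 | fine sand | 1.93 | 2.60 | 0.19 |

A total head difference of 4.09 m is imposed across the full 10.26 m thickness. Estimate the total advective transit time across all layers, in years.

With flow normal to the layers, continuity requires the same specific discharge q through every layer.
Σ(b_i/K_i) = 3.67/3.30e-05 + 4.66/174 + 1.93/2.60 = 1.112e+05 d.
q = Δh / Σ(b_i/K_i) = 4.09 / 1.112e+05 = 3.678e-05 m/day.
In each layer the seepage velocity is v_i = q/n_i, so the layer transit time is t_i = b_i·n_i / q:
  layer 1 (clay): t_1 = 3.67 × 0.02 / 3.678e-05 = 1996 d
  layer 2 (karst limestone): t_2 = 4.66 × 0.04 / 3.678e-05 = 5068 d
  layer 3 (fine sand): t_3 = 1.93 × 0.19 / 3.678e-05 = 9971 d
Total t = Σ t_i = 17035 days = 46.64 years.

46.6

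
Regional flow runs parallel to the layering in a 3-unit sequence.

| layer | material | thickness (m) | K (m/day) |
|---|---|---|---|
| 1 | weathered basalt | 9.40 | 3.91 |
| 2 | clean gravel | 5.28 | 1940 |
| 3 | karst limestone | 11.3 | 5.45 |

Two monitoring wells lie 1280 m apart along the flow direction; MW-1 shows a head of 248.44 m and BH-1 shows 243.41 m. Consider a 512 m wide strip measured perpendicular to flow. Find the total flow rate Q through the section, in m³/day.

20800

Flow is parallel to layering, so each bed carries its own Darcy discharge and the transmissivities add.
Σ(K_i·b_i) = 3.91×9.40 + 1940×5.28 + 5.45×11.3 = 10342 m²/day.
Hydraulic gradient i = (248.44 − 243.41) / 1280 = 5.03 / 1280 = 0.003930.
Q = Σ(K_i·b_i) · W · i = 10342 × 512 × 0.003930 = 20807 m³/day.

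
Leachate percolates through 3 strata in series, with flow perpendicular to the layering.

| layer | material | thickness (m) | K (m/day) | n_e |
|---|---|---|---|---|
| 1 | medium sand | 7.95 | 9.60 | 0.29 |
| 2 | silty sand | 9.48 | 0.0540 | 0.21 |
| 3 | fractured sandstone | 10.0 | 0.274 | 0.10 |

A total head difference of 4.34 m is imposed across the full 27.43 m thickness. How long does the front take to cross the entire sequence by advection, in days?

260

With flow normal to the layers, continuity requires the same specific discharge q through every layer.
Σ(b_i/K_i) = 7.95/9.60 + 9.48/0.0540 + 10.0/0.274 = 212.9 d.
q = Δh / Σ(b_i/K_i) = 4.34 / 212.9 = 0.02039 m/day.
In each layer the seepage velocity is v_i = q/n_i, so the layer transit time is t_i = b_i·n_i / q:
  layer 1 (medium sand): t_1 = 7.95 × 0.29 / 0.02039 = 113.1 d
  layer 2 (silty sand): t_2 = 9.48 × 0.21 / 0.02039 = 97.65 d
  layer 3 (fractured sandstone): t_3 = 10.0 × 0.10 / 0.02039 = 49.05 d
Total t = Σ t_i = 259.8 days.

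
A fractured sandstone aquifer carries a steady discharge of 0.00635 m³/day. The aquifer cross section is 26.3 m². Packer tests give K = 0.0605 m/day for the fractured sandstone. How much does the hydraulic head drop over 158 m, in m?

From Q = K·A·i, i = Q / (K·A) = 0.00635 / (0.06050 × 26.30) = 0.003991.
Head loss Δh = i · L = 0.003991 × 158 = 0.6306 m.

0.631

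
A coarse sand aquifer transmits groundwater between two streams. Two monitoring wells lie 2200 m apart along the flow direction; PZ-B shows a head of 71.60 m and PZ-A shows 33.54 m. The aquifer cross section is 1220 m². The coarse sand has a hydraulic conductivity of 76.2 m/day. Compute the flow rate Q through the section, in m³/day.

1610

Hydraulic gradient i = (71.60 − 33.54) / 2200 = 38.06 / 2200 = 0.01730.
Darcy's law: Q = K · A · i = 76.20 × 1220 × 0.01730 = 1608 m³/day.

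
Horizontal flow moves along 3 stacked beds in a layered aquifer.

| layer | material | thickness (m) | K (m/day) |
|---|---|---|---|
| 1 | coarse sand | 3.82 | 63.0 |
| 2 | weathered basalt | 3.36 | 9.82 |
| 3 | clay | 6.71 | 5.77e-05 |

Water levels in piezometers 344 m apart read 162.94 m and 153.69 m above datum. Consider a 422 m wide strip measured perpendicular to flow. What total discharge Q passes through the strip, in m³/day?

3110

Flow is parallel to layering, so each bed carries its own Darcy discharge and the transmissivities add.
Σ(K_i·b_i) = 63.0×3.82 + 9.82×3.36 + 5.77e-05×6.71 = 273.7 m²/day.
Hydraulic gradient i = (162.94 − 153.69) / 344 = 9.25 / 344 = 0.02689.
Q = Σ(K_i·b_i) · W · i = 273.7 × 422 × 0.02689 = 3105 m³/day.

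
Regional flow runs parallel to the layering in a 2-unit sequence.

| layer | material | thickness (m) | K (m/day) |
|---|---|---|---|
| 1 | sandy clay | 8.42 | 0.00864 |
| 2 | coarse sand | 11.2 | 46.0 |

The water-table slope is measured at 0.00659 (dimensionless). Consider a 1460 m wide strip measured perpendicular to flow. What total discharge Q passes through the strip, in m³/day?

4960

Flow is parallel to layering, so each bed carries its own Darcy discharge and the transmissivities add.
Σ(K_i·b_i) = 0.00864×8.42 + 46.0×11.2 = 515.3 m²/day.
Hydraulic gradient i = 0.00659.
Q = Σ(K_i·b_i) · W · i = 515.3 × 1460 × 0.006590 = 4958 m³/day.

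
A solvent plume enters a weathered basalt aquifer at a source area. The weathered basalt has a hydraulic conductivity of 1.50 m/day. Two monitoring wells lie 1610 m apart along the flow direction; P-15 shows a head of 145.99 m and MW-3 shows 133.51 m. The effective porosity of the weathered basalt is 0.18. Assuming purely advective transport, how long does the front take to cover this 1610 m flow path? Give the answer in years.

Hydraulic gradient i = (145.99 − 133.51) / 1610 = 12.48 / 1610 = 0.007752.
Darcy flux q = K · i = 1.500 × 0.007752 = 0.01163 m/day.
Seepage velocity v = q / n_e = 0.01163 / 0.18 = 0.06460 m/day.
Travel time t = L / v = 1610 / 0.06460 = 24924 days = 68.24 years.

68.2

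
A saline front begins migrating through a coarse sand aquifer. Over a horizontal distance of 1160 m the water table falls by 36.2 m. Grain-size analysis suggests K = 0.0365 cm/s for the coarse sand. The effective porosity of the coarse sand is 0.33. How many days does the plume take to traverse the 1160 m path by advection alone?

Convert K: 0.0365 cm/s × 864 = 31.54 m/day.
Hydraulic gradient i = Δh / L = 36.2 / 1160 = 0.03121.
Darcy flux q = K · i = 31.54 × 0.03121 = 0.9841 m/day.
Seepage velocity v = q / n_e = 0.9841 / 0.33 = 2.982 m/day.
Travel time t = L / v = 1160 / 2.982 = 389.0 days.

389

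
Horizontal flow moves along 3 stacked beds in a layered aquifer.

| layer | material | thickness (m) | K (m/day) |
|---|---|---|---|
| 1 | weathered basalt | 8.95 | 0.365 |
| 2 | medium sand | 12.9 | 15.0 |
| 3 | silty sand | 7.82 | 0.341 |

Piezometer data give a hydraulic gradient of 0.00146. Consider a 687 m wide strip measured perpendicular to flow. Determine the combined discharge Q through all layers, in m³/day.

Flow is parallel to layering, so each bed carries its own Darcy discharge and the transmissivities add.
Σ(K_i·b_i) = 0.365×8.95 + 15.0×12.9 + 0.341×7.82 = 199.4 m²/day.
Hydraulic gradient i = 0.00146.
Q = Σ(K_i·b_i) · W · i = 199.4 × 687 × 0.001460 = 200.0 m³/day.

200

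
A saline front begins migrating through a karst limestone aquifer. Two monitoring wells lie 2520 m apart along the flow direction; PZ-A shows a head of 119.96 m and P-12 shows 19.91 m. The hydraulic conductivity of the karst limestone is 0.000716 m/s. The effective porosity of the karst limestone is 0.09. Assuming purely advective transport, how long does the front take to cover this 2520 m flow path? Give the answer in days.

Convert K: 0.000716 m/s × 86400 = 61.86 m/day.
Hydraulic gradient i = (119.96 − 19.91) / 2520 = 100.05 / 2520 = 0.03970.
Darcy flux q = K · i = 61.86 × 0.03970 = 2.456 m/day.
Seepage velocity v = q / n_e = 2.456 / 0.09 = 27.29 m/day.
Travel time t = L / v = 2520 / 27.29 = 92.34 days.

92.3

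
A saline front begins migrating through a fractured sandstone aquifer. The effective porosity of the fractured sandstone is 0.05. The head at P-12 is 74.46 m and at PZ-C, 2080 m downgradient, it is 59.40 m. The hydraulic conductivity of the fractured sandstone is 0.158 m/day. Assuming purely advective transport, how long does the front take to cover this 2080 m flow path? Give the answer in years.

249

Hydraulic gradient i = (74.46 − 59.40) / 2080 = 15.06 / 2080 = 0.007240.
Darcy flux q = K · i = 0.1580 × 0.007240 = 0.001144 m/day.
Seepage velocity v = q / n_e = 0.001144 / 0.05 = 0.02288 m/day.
Travel time t = L / v = 2080 / 0.02288 = 90911 days = 248.9 years.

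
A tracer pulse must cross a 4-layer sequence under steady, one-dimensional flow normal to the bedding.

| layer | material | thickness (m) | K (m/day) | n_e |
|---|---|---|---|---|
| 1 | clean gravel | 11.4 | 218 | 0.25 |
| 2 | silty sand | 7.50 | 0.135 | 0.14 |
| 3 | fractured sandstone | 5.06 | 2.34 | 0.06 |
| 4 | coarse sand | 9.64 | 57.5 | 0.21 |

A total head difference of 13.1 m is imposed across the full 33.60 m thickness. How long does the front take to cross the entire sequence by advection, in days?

With flow normal to the layers, continuity requires the same specific discharge q through every layer.
Σ(b_i/K_i) = 11.4/218 + 7.50/0.135 + 5.06/2.34 + 9.64/57.5 = 57.94 d.
q = Δh / Σ(b_i/K_i) = 13.1 / 57.94 = 0.2261 m/day.
In each layer the seepage velocity is v_i = q/n_i, so the layer transit time is t_i = b_i·n_i / q:
  layer 1 (clean gravel): t_1 = 11.4 × 0.25 / 0.2261 = 12.60 d
  layer 2 (silty sand): t_2 = 7.50 × 0.14 / 0.2261 = 4.644 d
  layer 3 (fractured sandstone): t_3 = 5.06 × 0.06 / 0.2261 = 1.343 d
  layer 4 (coarse sand): t_4 = 9.64 × 0.21 / 0.2261 = 8.953 d
Total t = Σ t_i = 27.54 days.

27.5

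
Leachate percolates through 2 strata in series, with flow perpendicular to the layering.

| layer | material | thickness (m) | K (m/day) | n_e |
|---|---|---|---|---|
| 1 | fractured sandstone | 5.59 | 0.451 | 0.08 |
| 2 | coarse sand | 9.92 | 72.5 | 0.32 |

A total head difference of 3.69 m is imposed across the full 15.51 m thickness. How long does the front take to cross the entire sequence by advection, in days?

With flow normal to the layers, continuity requires the same specific discharge q through every layer.
Σ(b_i/K_i) = 5.59/0.451 + 9.92/72.5 = 12.53 d.
q = Δh / Σ(b_i/K_i) = 3.69 / 12.53 = 0.2945 m/day.
In each layer the seepage velocity is v_i = q/n_i, so the layer transit time is t_i = b_i·n_i / q:
  layer 1 (fractured sandstone): t_1 = 5.59 × 0.08 / 0.2945 = 1.519 d
  layer 2 (coarse sand): t_2 = 9.92 × 0.32 / 0.2945 = 10.78 d
Total t = Σ t_i = 12.30 days.

12.3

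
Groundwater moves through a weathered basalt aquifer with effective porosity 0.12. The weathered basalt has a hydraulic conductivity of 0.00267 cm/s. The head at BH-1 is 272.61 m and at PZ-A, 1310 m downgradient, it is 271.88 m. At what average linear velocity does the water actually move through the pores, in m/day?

Convert K: 0.00267 cm/s × 864 = 2.307 m/day.
Hydraulic gradient i = (272.61 − 271.88) / 1310 = 0.73 / 1310 = 0.0005573.
Darcy flux q = K · i = 2.307 × 0.0005573 = 0.001286 m/day.
Seepage velocity v = q / n_e = 0.001286 / 0.12 = 0.01071 m/day.

0.0107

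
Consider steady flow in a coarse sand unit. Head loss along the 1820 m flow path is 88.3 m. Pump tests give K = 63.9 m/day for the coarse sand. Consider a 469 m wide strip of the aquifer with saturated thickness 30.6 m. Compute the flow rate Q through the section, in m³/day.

Cross-sectional area A = 469 × 30.6 = 14351 m².
Hydraulic gradient i = Δh / L = 88.3 / 1820 = 0.04852.
Darcy's law: Q = K · A · i = 63.90 × 14351 × 0.04852 = 44492 m³/day.

44500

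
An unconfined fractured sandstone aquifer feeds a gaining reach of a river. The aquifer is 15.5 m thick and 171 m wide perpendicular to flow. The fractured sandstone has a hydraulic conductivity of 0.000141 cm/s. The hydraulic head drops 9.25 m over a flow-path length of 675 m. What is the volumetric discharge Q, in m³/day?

Convert K: 0.000141 cm/s × 864 = 0.1218 m/day.
Cross-sectional area A = 171 × 15.5 = 2650 m².
Hydraulic gradient i = Δh / L = 9.25 / 675 = 0.01370.
Darcy's law: Q = K · A · i = 0.1218 × 2650 × 0.01370 = 4.425 m³/day.

4.42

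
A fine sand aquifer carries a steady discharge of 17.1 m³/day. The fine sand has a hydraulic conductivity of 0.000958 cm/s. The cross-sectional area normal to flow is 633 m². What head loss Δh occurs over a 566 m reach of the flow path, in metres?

18.5

Convert K: 0.000958 cm/s × 864 = 0.8277 m/day.
From Q = K·A·i, i = Q / (K·A) = 17.1 / (0.8277 × 633.0) = 0.03264.
Head loss Δh = i · L = 0.03264 × 566 = 18.47 m.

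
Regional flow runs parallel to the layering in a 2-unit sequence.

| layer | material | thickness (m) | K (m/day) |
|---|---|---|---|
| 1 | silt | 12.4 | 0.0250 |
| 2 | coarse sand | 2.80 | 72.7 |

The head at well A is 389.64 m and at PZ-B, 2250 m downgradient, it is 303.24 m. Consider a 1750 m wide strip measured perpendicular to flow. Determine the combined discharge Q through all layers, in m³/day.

13700

Flow is parallel to layering, so each bed carries its own Darcy discharge and the transmissivities add.
Σ(K_i·b_i) = 0.0250×12.4 + 72.7×2.80 = 203.9 m²/day.
Hydraulic gradient i = (389.64 − 303.24) / 2250 = 86.4 / 2250 = 0.03840.
Q = Σ(K_i·b_i) · W · i = 203.9 × 1750 × 0.03840 = 13700 m³/day.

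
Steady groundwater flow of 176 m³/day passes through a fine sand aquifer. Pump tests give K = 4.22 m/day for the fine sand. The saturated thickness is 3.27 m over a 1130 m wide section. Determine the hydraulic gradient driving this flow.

0.0113

Cross-sectional area A = 1130 × 3.27 = 3695 m².
From Q = K·A·i, i = Q / (K·A) = 176 / (4.220 × 3695) = 0.01129.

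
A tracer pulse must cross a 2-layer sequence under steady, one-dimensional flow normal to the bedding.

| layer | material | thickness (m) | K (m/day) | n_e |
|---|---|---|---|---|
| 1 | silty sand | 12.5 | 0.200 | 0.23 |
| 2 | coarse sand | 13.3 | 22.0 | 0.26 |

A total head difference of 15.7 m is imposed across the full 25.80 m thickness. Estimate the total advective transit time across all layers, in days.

25.5

With flow normal to the layers, continuity requires the same specific discharge q through every layer.
Σ(b_i/K_i) = 12.5/0.200 + 13.3/22.0 = 63.10 d.
q = Δh / Σ(b_i/K_i) = 15.7 / 63.10 = 0.2488 m/day.
In each layer the seepage velocity is v_i = q/n_i, so the layer transit time is t_i = b_i·n_i / q:
  layer 1 (silty sand): t_1 = 12.5 × 0.23 / 0.2488 = 11.56 d
  layer 2 (coarse sand): t_2 = 13.3 × 0.26 / 0.2488 = 13.90 d
Total t = Σ t_i = 25.45 days.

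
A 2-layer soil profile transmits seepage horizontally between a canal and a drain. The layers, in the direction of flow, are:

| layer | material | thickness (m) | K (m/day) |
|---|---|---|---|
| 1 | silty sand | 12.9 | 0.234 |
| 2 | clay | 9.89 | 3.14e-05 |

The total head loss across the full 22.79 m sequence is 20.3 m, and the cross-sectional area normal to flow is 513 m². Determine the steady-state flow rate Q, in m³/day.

Flow is perpendicular to layering, so the layers act in series and the equivalent K is the thickness-weighted harmonic mean.
Total thickness L = 12.9 + 9.89 = 22.79 m.
Σ(b_i/K_i) = 12.9/0.234 + 9.89/3.14e-05 = 3.150e+05 d.
K_eq = L / Σ(b_i/K_i) = 22.79 / 3.150e+05 = 7.234e-05 m/day.
Q = K_eq · A · (Δh/L) = 7.234e-05 × 513 × (20.3/22.79) = 0.03306 m³/day.

0.0331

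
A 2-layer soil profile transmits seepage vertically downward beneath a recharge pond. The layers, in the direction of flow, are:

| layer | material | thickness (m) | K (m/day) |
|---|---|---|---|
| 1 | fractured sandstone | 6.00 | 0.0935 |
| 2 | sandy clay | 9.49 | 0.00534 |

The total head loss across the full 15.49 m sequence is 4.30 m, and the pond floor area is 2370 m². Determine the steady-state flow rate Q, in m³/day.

5.53

Flow is perpendicular to layering, so the layers act in series and the equivalent K is the thickness-weighted harmonic mean.
Total thickness L = 6.00 + 9.49 = 15.49 m.
Σ(b_i/K_i) = 6.00/0.0935 + 9.49/0.00534 = 1841 d.
K_eq = L / Σ(b_i/K_i) = 15.49 / 1841 = 0.008412 m/day.
Q = K_eq · A · (Δh/L) = 0.008412 × 2370 × (4.30/15.49) = 5.535 m³/day.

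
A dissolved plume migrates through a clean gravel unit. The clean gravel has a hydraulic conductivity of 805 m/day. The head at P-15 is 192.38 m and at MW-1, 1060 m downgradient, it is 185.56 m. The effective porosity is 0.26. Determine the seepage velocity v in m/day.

Hydraulic gradient i = (192.38 − 185.56) / 1060 = 6.82 / 1060 = 0.006434.
Darcy flux q = K · i = 805.0 × 0.006434 = 5.179 m/day.
Seepage velocity v = q / n_e = 5.179 / 0.26 = 19.92 m/day.

19.9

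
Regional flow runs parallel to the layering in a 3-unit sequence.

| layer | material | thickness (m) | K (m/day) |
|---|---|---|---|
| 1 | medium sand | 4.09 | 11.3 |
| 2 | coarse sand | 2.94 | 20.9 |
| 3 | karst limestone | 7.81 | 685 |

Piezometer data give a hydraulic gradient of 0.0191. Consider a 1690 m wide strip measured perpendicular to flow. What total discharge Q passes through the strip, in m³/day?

176000

Flow is parallel to layering, so each bed carries its own Darcy discharge and the transmissivities add.
Σ(K_i·b_i) = 11.3×4.09 + 20.9×2.94 + 685×7.81 = 5458 m²/day.
Hydraulic gradient i = 0.0191.
Q = Σ(K_i·b_i) · W · i = 5458 × 1690 × 0.01910 = 1.762e+05 m³/day.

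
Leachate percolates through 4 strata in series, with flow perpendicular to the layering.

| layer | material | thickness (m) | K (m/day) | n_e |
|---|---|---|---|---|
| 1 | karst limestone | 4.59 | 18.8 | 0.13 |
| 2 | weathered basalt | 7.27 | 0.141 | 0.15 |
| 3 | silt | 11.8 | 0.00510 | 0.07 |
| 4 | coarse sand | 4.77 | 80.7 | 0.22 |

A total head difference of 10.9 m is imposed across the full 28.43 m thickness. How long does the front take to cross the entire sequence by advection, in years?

With flow normal to the layers, continuity requires the same specific discharge q through every layer.
Σ(b_i/K_i) = 4.59/18.8 + 7.27/0.141 + 11.8/0.00510 + 4.77/80.7 = 2366 d.
q = Δh / Σ(b_i/K_i) = 10.9 / 2366 = 0.004608 m/day.
In each layer the seepage velocity is v_i = q/n_i, so the layer transit time is t_i = b_i·n_i / q:
  layer 1 (karst limestone): t_1 = 4.59 × 0.13 / 0.004608 = 129.5 d
  layer 2 (weathered basalt): t_2 = 7.27 × 0.15 / 0.004608 = 236.7 d
  layer 3 (silt): t_3 = 11.8 × 0.07 / 0.004608 = 179.3 d
  layer 4 (coarse sand): t_4 = 4.77 × 0.22 / 0.004608 = 227.7 d
Total t = Σ t_i = 773.2 days = 2.117 years.

2.12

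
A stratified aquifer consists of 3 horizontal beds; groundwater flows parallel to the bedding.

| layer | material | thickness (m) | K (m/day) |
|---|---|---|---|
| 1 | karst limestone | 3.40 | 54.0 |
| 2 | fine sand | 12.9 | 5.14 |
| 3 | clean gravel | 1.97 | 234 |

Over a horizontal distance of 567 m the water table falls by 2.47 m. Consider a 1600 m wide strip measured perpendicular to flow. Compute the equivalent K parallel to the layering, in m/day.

38.9

Flow is parallel to layering, so each bed carries its own Darcy discharge and the transmissivities add.
Σ(K_i·b_i) = 54.0×3.40 + 5.14×12.9 + 234×1.97 = 710.9 m²/day.
Total thickness b = 18.27 m, so K_eq = Σ(K_i·b_i)/b = 38.91 m/day.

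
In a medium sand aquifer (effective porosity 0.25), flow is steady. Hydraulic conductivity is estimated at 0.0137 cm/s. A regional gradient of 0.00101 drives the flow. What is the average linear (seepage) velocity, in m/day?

Convert K: 0.0137 cm/s × 864 = 11.84 m/day.
Hydraulic gradient i = 0.00101.
Darcy flux q = K · i = 11.84 × 0.001010 = 0.01196 m/day.
Seepage velocity v = q / n_e = 0.01196 / 0.25 = 0.04782 m/day.

0.0478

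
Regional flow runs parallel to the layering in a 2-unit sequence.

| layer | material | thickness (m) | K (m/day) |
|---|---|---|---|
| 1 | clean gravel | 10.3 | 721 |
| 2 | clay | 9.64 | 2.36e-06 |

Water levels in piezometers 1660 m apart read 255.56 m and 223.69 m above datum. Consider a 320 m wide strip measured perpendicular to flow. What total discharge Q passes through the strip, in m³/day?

Flow is parallel to layering, so each bed carries its own Darcy discharge and the transmissivities add.
Σ(K_i·b_i) = 721×10.3 + 2.36e-06×9.64 = 7426 m²/day.
Hydraulic gradient i = (255.56 − 223.69) / 1660 = 31.87 / 1660 = 0.01920.
Q = Σ(K_i·b_i) · W · i = 7426 × 320 × 0.01920 = 45624 m³/day.

45600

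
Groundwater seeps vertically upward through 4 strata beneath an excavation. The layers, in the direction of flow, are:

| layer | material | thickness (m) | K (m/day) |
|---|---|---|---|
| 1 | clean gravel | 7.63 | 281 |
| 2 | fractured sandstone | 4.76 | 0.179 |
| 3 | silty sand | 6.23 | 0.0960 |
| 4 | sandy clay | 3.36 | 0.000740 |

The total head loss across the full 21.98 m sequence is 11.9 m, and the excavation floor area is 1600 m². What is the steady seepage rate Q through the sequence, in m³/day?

4.11

Flow is perpendicular to layering, so the layers act in series and the equivalent K is the thickness-weighted harmonic mean.
Total thickness L = 7.63 + 4.76 + 6.23 + 3.36 = 21.98 m.
Σ(b_i/K_i) = 7.63/281 + 4.76/0.179 + 6.23/0.0960 + 3.36/0.000740 = 4632 d.
K_eq = L / Σ(b_i/K_i) = 21.98 / 4632 = 0.004745 m/day.
Q = K_eq · A · (Δh/L) = 0.004745 × 1600 × (11.9/21.98) = 4.110 m³/day.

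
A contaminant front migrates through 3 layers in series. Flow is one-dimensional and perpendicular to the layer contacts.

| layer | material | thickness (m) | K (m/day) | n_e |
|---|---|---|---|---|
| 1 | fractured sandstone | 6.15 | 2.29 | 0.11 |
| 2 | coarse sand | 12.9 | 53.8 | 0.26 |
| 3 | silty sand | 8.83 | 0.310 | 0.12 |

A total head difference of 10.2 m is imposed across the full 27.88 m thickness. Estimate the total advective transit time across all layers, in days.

With flow normal to the layers, continuity requires the same specific discharge q through every layer.
Σ(b_i/K_i) = 6.15/2.29 + 12.9/53.8 + 8.83/0.310 = 31.41 d.
q = Δh / Σ(b_i/K_i) = 10.2 / 31.41 = 0.3247 m/day.
In each layer the seepage velocity is v_i = q/n_i, so the layer transit time is t_i = b_i·n_i / q:
  layer 1 (fractured sandstone): t_1 = 6.15 × 0.11 / 0.3247 = 2.083 d
  layer 2 (coarse sand): t_2 = 12.9 × 0.26 / 0.3247 = 10.33 d
  layer 3 (silty sand): t_3 = 8.83 × 0.12 / 0.3247 = 3.263 d
Total t = Σ t_i = 15.67 days.

15.7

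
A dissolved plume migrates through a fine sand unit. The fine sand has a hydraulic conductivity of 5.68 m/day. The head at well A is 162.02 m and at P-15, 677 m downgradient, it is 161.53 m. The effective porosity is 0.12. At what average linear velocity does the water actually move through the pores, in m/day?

Hydraulic gradient i = (162.02 − 161.53) / 677 = 0.49 / 677 = 0.0007238.
Darcy flux q = K · i = 5.680 × 0.0007238 = 0.004111 m/day.
Seepage velocity v = q / n_e = 0.004111 / 0.12 = 0.03426 m/day.

0.0343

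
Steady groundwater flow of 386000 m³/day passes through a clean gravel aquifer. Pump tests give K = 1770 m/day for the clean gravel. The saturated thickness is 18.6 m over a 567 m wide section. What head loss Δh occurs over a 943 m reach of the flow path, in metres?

19.5

Cross-sectional area A = 567 × 18.6 = 10546 m².
From Q = K·A·i, i = Q / (K·A) = 386000 / (1770 × 10546) = 0.02068.
Head loss Δh = i · L = 0.02068 × 943 = 19.50 m.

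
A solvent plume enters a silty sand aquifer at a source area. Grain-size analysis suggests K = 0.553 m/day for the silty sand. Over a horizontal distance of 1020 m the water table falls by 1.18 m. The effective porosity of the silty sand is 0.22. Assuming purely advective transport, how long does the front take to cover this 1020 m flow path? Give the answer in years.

Hydraulic gradient i = Δh / L = 1.18 / 1020 = 0.001157.
Darcy flux q = K · i = 0.5530 × 0.001157 = 0.0006397 m/day.
Seepage velocity v = q / n_e = 0.0006397 / 0.22 = 0.002908 m/day.
Travel time t = L / v = 1020 / 0.002908 = 3.508e+05 days = 960.3 years.

960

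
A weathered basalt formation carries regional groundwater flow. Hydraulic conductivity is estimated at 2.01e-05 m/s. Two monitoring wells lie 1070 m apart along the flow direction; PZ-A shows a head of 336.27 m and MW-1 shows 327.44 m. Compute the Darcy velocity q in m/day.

Convert K: 2.01e-05 m/s × 86400 = 1.737 m/day.
Hydraulic gradient i = (336.27 − 327.44) / 1070 = 8.83 / 1070 = 0.008252.
Specific discharge q = K · i = 1.737 × 0.008252 = 0.01433 m/day.

0.0143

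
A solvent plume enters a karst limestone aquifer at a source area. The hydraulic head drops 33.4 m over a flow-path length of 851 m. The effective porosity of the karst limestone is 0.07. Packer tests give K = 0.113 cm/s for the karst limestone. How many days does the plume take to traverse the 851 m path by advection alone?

Convert K: 0.113 cm/s × 864 = 97.63 m/day.
Hydraulic gradient i = Δh / L = 33.4 / 851 = 0.03925.
Darcy flux q = K · i = 97.63 × 0.03925 = 3.832 m/day.
Seepage velocity v = q / n_e = 3.832 / 0.07 = 54.74 m/day.
Travel time t = L / v = 851 / 54.74 = 15.55 days.

15.5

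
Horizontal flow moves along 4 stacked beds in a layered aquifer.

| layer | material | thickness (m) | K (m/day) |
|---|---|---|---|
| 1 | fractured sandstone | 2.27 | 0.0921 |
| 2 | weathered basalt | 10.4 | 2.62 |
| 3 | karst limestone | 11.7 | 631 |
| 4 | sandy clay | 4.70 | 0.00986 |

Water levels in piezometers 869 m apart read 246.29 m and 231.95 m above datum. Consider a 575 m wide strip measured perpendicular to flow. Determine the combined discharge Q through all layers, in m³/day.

Flow is parallel to layering, so each bed carries its own Darcy discharge and the transmissivities add.
Σ(K_i·b_i) = 0.0921×2.27 + 2.62×10.4 + 631×11.7 + 0.00986×4.70 = 7410 m²/day.
Hydraulic gradient i = (246.29 − 231.95) / 869 = 14.34 / 869 = 0.01650.
Q = Σ(K_i·b_i) · W · i = 7410 × 575 × 0.01650 = 70312 m³/day.

70300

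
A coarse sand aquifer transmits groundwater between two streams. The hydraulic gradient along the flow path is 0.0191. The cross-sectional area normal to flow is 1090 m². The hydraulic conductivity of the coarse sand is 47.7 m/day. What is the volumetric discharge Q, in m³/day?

Hydraulic gradient i = 0.0191.
Darcy's law: Q = K · A · i = 47.70 × 1090 × 0.01910 = 993.1 m³/day.

993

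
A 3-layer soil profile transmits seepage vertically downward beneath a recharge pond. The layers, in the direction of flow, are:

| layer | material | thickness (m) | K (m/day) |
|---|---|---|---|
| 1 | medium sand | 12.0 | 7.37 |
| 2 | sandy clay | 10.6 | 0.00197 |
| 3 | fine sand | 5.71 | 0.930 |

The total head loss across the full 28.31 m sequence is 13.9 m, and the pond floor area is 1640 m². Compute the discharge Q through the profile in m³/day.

Flow is perpendicular to layering, so the layers act in series and the equivalent K is the thickness-weighted harmonic mean.
Total thickness L = 12.0 + 10.6 + 5.71 = 28.31 m.
Σ(b_i/K_i) = 12.0/7.37 + 10.6/0.00197 + 5.71/0.930 = 5388 d.
K_eq = L / Σ(b_i/K_i) = 28.31 / 5388 = 0.005254 m/day.
Q = K_eq · A · (Δh/L) = 0.005254 × 1640 × (13.9/28.31) = 4.231 m³/day.

4.23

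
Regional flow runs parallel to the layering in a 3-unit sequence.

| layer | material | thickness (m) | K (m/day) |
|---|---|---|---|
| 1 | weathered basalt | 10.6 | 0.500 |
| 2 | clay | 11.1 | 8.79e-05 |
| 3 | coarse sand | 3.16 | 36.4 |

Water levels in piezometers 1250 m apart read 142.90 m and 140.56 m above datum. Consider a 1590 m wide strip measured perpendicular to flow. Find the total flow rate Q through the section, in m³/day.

Flow is parallel to layering, so each bed carries its own Darcy discharge and the transmissivities add.
Σ(K_i·b_i) = 0.500×10.6 + 8.79e-05×11.1 + 36.4×3.16 = 120.3 m²/day.
Hydraulic gradient i = (142.90 − 140.56) / 1250 = 2.34 / 1250 = 0.001872.
Q = Σ(K_i·b_i) · W · i = 120.3 × 1590 × 0.001872 = 358.1 m³/day.

358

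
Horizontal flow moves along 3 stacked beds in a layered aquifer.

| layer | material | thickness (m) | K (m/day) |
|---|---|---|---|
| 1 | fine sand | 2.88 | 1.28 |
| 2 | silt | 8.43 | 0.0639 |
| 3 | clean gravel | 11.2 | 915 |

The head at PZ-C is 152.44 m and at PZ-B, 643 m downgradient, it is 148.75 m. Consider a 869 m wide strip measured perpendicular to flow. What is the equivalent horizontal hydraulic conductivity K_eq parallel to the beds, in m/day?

Flow is parallel to layering, so each bed carries its own Darcy discharge and the transmissivities add.
Σ(K_i·b_i) = 1.28×2.88 + 0.0639×8.43 + 915×11.2 = 10252 m²/day.
Total thickness b = 22.51 m, so K_eq = Σ(K_i·b_i)/b = 455.5 m/day.

455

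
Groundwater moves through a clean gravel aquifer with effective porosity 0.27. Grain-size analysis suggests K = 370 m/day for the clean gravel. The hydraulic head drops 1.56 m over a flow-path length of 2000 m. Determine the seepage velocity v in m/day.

Hydraulic gradient i = Δh / L = 1.56 / 2000 = 0.0007800.
Darcy flux q = K · i = 370.0 × 0.0007800 = 0.2886 m/day.
Seepage velocity v = q / n_e = 0.2886 / 0.27 = 1.069 m/day.

1.07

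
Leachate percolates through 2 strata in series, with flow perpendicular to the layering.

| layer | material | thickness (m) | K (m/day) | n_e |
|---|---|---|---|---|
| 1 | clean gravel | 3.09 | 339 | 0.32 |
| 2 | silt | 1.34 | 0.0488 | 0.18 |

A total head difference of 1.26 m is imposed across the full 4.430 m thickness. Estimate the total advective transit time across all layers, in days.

With flow normal to the layers, continuity requires the same specific discharge q through every layer.
Σ(b_i/K_i) = 3.09/339 + 1.34/0.0488 = 27.47 d.
q = Δh / Σ(b_i/K_i) = 1.26 / 27.47 = 0.04587 m/day.
In each layer the seepage velocity is v_i = q/n_i, so the layer transit time is t_i = b_i·n_i / q:
  layer 1 (clean gravel): t_1 = 3.09 × 0.32 / 0.04587 = 21.56 d
  layer 2 (silt): t_2 = 1.34 × 0.18 / 0.04587 = 5.258 d
Total t = Σ t_i = 26.81 days.

26.8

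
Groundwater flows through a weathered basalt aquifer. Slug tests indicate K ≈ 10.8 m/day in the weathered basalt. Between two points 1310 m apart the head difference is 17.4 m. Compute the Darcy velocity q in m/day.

Hydraulic gradient i = Δh / L = 17.4 / 1310 = 0.01328.
Specific discharge q = K · i = 10.80 × 0.01328 = 0.1435 m/day.

0.143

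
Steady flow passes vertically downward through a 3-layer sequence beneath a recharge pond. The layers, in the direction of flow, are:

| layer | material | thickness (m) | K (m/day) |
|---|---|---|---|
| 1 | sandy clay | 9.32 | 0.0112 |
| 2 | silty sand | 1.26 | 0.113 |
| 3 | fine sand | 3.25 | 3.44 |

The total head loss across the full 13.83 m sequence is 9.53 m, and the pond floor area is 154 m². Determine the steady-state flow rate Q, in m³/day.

1.74

Flow is perpendicular to layering, so the layers act in series and the equivalent K is the thickness-weighted harmonic mean.
Total thickness L = 9.32 + 1.26 + 3.25 = 13.83 m.
Σ(b_i/K_i) = 9.32/0.0112 + 1.26/0.113 + 3.25/3.44 = 844.2 d.
K_eq = L / Σ(b_i/K_i) = 13.83 / 844.2 = 0.01638 m/day.
Q = K_eq · A · (Δh/L) = 0.01638 × 154 × (9.53/13.83) = 1.738 m³/day.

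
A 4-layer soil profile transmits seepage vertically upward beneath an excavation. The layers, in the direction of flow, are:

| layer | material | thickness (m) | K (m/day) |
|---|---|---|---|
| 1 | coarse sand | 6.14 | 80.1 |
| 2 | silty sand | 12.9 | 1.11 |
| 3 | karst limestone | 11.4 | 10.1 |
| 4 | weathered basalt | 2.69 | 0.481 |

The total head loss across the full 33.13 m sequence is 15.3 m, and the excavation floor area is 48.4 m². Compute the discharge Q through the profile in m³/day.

Flow is perpendicular to layering, so the layers act in series and the equivalent K is the thickness-weighted harmonic mean.
Total thickness L = 6.14 + 12.9 + 11.4 + 2.69 = 33.13 m.
Σ(b_i/K_i) = 6.14/80.1 + 12.9/1.11 + 11.4/10.1 + 2.69/0.481 = 18.42 d.
K_eq = L / Σ(b_i/K_i) = 33.13 / 18.42 = 1.799 m/day.
Q = K_eq · A · (Δh/L) = 1.799 × 48.4 × (15.3/33.13) = 40.20 m³/day.

40.2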